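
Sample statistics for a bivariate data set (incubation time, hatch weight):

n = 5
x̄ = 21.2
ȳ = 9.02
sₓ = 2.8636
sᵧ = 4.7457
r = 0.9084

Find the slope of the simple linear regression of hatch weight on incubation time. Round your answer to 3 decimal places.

b = r · sᵧ/sₓ = 0.9084 · 4.7457/2.8636 = 1.505446

1.505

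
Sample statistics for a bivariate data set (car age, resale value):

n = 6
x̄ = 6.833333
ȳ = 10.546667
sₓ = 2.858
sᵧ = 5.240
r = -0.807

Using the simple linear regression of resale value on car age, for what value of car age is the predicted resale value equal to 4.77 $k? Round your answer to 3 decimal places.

10.738

b = r · sᵧ/sₓ = -0.807 · 5.24/2.858 = -1.479594
a = ȳ − b·x̄ = 10.546667 − (-1.479594)·6.833333 = 20.657226
Set a + b·x = 4.77: x = (4.77 − 20.657226) / (-1.479594) = 10.737557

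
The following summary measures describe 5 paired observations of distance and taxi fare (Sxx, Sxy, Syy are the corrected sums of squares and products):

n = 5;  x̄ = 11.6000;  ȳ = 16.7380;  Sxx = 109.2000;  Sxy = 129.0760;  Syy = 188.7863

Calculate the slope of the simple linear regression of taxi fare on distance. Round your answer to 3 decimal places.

1.182

b = Sxy/Sxx = 129.076/109.2 = 1.182015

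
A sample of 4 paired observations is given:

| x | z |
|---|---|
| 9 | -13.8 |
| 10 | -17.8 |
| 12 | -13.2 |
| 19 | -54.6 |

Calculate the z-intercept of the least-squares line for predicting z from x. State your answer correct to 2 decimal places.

n = 4, Σx = 50, Σy = -99.4, Σxy = -1498, Σx² = 686
Sxx = Σx² − (Σx)²/n = 686 − 625 = 61
Sxy = Σxy − (Σx)(Σy)/n = -1498 − (-1242.5) = -255.5
b = Sxy/Sxx = -255.5/61 = -4.188525
a = ȳ − b·x̄ = -24.85 − (-4.188525)·12.5 = 27.506557

27.51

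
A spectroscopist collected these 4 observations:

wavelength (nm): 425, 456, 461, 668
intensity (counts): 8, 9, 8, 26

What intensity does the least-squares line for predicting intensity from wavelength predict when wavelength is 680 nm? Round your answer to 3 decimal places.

n = 4, Σx = 2010, Σy = 51, Σxy = 28560, Σx² = 1047306
Sxx = Σx² − (Σx)²/n = 1047306 − 1010025 = 37281
Sxy = Σxy − (Σx)(Σy)/n = 28560 − 25627.5 = 2932.5
b = Sxy/Sxx = 2932.5/37281 = 0.078659
a = ȳ − b·x̄ = 12.75 − 0.078659·502.5 = -26.776334
ŷ(680) = a + b·680 = -26.776334 + 0.078659·680 = 26.712038

26.712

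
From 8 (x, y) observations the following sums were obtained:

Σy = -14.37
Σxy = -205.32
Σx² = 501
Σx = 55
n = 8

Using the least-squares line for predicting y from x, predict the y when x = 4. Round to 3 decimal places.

Sxx = Σx² − (Σx)²/n = 501 − 378.125 = 122.875
Sxy = Σxy − (Σx)(Σy)/n = -205.32 − (-98.79375) = -106.52625
b = Sxy/Sxx = -106.52625/122.875 = -0.866948
a = ȳ − b·x̄ = -1.79625 − (-0.866948)·6.875 = 4.164018
ŷ(4) = a + b·4 = 4.164018 + (-0.866948)·4 = 0.696226

0.696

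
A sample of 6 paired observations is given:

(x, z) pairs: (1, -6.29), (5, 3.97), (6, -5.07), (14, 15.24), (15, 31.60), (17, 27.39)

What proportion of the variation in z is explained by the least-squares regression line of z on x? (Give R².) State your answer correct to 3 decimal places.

n = 6, Σx = 58, Σy = 66.84, Σxy = 1136.13, Σx² = 772, Σy² = 2062.0596
Sxx = Σx² − (Σx)²/n = 772 − 560.666667 = 211.333333
Sxy = Σxy − (Σx)(Σy)/n = 1136.13 − 646.12 = 490.01
Syy = Σy² − (Σy)²/n = 2062.0596 − 744.5976 = 1317.462
R² = Sxy²/(Sxx·Syy) = (490.01)²/(211.333333·1317.462) = 0.862390

0.862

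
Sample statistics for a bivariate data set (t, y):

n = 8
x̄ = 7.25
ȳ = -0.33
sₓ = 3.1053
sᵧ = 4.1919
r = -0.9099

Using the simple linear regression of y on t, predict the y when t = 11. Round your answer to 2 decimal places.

-4.94

b = r · sᵧ/sₓ = -0.9099 · 4.1919/3.1053 = -1.228290
a = ȳ − b·x̄ = -0.33 − (-1.228290)·7.25 = 8.575105
ŷ(11) = a + b·11 = 8.575105 + (-1.228290)·11 = -4.936089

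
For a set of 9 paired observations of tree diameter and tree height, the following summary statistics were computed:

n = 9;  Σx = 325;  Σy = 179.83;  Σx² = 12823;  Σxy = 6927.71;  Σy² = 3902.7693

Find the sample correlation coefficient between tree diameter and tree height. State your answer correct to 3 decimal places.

Sxx = Σx² − (Σx)²/n = 12823 − 11736.111111 = 1086.888889
Sxy = Σxy − (Σx)(Σy)/n = 6927.71 − 6493.861111 = 433.848889
Syy = Σy² − (Σy)²/n = 3902.7693 − 3593.203211 = 309.566089
r = Sxy/√(Sxx·Syy) = 433.848889/√(336463.942390) = 433.848889/580.055120 = 0.747944

0.748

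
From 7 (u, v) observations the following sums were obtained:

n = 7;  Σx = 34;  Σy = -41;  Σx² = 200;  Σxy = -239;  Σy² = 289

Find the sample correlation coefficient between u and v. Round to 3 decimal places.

-0.966

Sxx = Σx² − (Σx)²/n = 200 − 165.142857 = 34.857143
Sxy = Σxy − (Σx)(Σy)/n = -239 − (-199.142857) = -39.857143
Syy = Σy² − (Σy)²/n = 289 − 240.142857 = 48.857143
r = Sxy/√(Sxx·Syy) = -39.857143/√(1703.020408) = -39.857143/41.267668 = -0.965820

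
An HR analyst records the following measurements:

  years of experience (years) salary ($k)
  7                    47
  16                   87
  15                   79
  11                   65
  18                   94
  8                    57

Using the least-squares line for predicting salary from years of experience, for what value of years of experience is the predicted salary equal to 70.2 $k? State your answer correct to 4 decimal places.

12.1754

n = 6, Σx = 75, Σy = 429, Σxy = 5769, Σx² = 1039
Sxx = Σx² − (Σx)²/n = 1039 − 937.5 = 101.5
Sxy = Σxy − (Σx)(Σy)/n = 5769 − 5362.5 = 406.5
b = Sxy/Sxx = 406.5/101.5 = 4.004926
a = ȳ − b·x̄ = 71.5 − 4.004926·12.5 = 21.438424
Set a + b·x = 70.2: x = (70.2 − 21.438424) / 4.004926 = 12.175400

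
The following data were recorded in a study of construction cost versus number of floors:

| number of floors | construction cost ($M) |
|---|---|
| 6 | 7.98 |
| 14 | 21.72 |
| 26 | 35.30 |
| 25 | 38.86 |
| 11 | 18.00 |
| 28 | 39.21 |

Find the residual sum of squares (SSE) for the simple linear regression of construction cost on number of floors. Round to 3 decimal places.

19.133

n = 6, Σx = 110, Σy = 161.07, Σxy = 3537.14, Σx² = 2438, Σy² = 5153.0525
Sxx = Σx² − (Σx)²/n = 2438 − 2016.666667 = 421.333333
Sxy = Σxy − (Σx)(Σy)/n = 3537.14 − 2952.95 = 584.19
Syy = Σy² − (Σy)²/n = 5153.0525 − 4323.92415 = 829.12835
b = Sxy/Sxx = 584.19/421.333333 = 1.386527
SSE = Syy − b·Sxy = 829.12835 − 1.386527·584.19 = 19.133201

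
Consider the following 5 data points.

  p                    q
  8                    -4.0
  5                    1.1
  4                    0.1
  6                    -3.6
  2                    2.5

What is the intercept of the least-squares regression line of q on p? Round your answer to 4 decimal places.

n = 5, Σx = 25, Σy = -3.9, Σxy = -42.7, Σx² = 145
Sxx = Σx² − (Σx)²/n = 145 − 125 = 20
Sxy = Σxy − (Σx)(Σy)/n = -42.7 − (-19.5) = -23.2
b = Sxy/Sxx = -23.2/20 = -1.16
a = ȳ − b·x̄ = -0.78 − (-1.16)·5 = 5.02

5.0200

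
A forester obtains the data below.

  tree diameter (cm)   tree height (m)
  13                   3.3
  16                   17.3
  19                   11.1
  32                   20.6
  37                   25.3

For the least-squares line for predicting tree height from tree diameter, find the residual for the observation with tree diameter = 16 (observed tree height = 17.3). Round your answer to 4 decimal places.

n = 5, Σx = 117, Σy = 77.6, Σxy = 2125.9, Σx² = 3179
Sxx = Σx² − (Σx)²/n = 3179 − 2737.8 = 441.2
Sxy = Σxy − (Σx)(Σy)/n = 2125.9 − 1815.84 = 310.06
b = Sxy/Sxx = 310.06/441.2 = 0.702765
a = ȳ − b·x̄ = 15.52 − 0.702765·23.4 = -0.924705
ŷ(16) = -0.924705 + 0.702765·16 = 10.319538
residual = y − ŷ = 17.3 − 10.319538 = 6.980462

6.9805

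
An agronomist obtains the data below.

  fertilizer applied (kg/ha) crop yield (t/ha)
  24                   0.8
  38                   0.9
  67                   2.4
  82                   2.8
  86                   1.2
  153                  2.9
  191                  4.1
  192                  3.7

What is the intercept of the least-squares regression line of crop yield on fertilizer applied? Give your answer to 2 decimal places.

n = 8, Σx = 833, Σy = 18.8, Σxy = 2484.2, Σx² = 117383
Sxx = Σx² − (Σx)²/n = 117383 − 86736.125 = 30646.875
Sxy = Σxy − (Σx)(Σy)/n = 2484.2 − 1957.55 = 526.65
b = Sxy/Sxx = 526.65/30646.875 = 0.017184
a = ȳ − b·x̄ = 2.35 − 0.017184·104.125 = 0.560668

0.56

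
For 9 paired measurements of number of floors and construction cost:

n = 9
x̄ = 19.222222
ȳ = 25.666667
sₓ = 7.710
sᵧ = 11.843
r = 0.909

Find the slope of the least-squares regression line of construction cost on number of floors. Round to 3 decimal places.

1.396

b = r · sᵧ/sₓ = 0.909 · 11.843/7.71 = 1.396276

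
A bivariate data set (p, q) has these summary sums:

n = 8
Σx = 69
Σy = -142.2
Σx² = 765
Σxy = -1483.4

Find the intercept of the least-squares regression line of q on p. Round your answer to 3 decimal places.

-4.730

Sxx = Σx² − (Σx)²/n = 765 − 595.125 = 169.875
Sxy = Σxy − (Σx)(Σy)/n = -1483.4 − (-1226.475) = -256.925
b = Sxy/Sxx = -256.925/169.875 = -1.512436
a = ȳ − b·x̄ = -17.775 − (-1.512436)·8.625 = -4.730243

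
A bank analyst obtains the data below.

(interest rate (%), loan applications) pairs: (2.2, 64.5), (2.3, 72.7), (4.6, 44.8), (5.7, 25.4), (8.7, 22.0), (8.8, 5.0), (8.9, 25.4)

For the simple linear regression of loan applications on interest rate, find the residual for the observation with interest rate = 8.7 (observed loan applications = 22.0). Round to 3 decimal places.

6.280

n = 7, Σx = 41.2, Σy = 259.8, Σxy = 1121.43, Σx² = 296.12
Sxx = Σx² − (Σx)²/n = 296.12 − 242.491429 = 53.628571
Sxy = Σxy − (Σx)(Σy)/n = 1121.43 − 1529.108571 = -407.678571
b = Sxy/Sxx = -407.678571/53.628571 = -7.601891
a = ȳ − b·x̄ = 37.114286 − (-7.601891)·5.885714 = 81.856846
ŷ(8.7) = 81.856846 + (-7.601891)·8.7 = 15.720392
residual = y − ŷ = 22.0 − 15.720392 = 6.279608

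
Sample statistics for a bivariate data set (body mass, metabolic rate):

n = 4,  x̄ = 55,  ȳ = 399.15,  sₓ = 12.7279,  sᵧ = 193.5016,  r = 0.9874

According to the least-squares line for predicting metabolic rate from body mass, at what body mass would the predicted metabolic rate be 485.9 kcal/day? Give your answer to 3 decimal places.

b = r · sᵧ/sₓ = 0.9874 · 193.5016/12.7279 = 15.011391
a = ȳ − b·x̄ = 399.15 − 15.011391·55 = -426.476489
Set a + b·x = 485.9: x = (485.9 − (-426.476489)) / 15.011391 = 60.778945

60.779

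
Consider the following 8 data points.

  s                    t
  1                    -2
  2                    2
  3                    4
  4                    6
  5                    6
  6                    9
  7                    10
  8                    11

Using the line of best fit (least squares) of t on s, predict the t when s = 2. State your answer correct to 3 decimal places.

1.405

n = 8, Σx = 36, Σy = 46, Σxy = 280, Σx² = 204
Sxx = Σx² − (Σx)²/n = 204 − 162 = 42
Sxy = Σxy − (Σx)(Σy)/n = 280 − 207 = 73
b = Sxy/Sxx = 73/42 = 1.738095
a = ȳ − b·x̄ = 5.75 − 1.738095·4.5 = -2.071429
ŷ(2) = a + b·2 = -2.071429 + 1.738095·2 = 1.404762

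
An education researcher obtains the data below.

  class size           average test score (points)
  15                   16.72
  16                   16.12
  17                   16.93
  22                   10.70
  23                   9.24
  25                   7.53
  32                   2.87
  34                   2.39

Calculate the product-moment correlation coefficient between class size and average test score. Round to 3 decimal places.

n = 8, Σx = 184, Σy = 82.5, Σxy = 1605.8, Σx² = 4588, Σy² = 1096.5552
Sxx = Σx² − (Σx)²/n = 4588 − 4232 = 356
Sxy = Σxy − (Σx)(Σy)/n = 1605.8 − 1897.5 = -291.7
Syy = Σy² − (Σy)²/n = 1096.5552 − 850.78125 = 245.77395
r = Sxy/√(Sxx·Syy) = -291.7/√(87495.5262) = -291.7/295.796427 = -0.986151

-0.986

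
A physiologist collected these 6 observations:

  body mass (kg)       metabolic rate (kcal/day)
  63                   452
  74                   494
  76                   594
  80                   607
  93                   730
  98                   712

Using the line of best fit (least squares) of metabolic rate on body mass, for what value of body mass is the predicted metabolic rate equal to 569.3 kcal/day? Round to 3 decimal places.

77.183

n = 6, Σx = 484, Σy = 3589, Σxy = 296402, Σx² = 39874
Sxx = Σx² − (Σx)²/n = 39874 − 39042.666667 = 831.333333
Sxy = Σxy − (Σx)(Σy)/n = 296402 − 289512.666667 = 6889.333333
b = Sxy/Sxx = 6889.333333/831.333333 = 8.287089
a = ȳ − b·x̄ = 598.166667 − 8.287089·80.666667 = -70.325180
Set a + b·x = 569.3: x = (569.3 − (-70.325180)) / 8.287089 = 77.183337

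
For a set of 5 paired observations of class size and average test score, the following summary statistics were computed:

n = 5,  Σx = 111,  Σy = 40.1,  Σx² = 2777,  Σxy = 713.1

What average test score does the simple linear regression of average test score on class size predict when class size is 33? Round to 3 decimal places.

1.905

Sxx = Σx² − (Σx)²/n = 2777 − 2464.2 = 312.8
Sxy = Σxy − (Σx)(Σy)/n = 713.1 − 890.22 = -177.12
b = Sxy/Sxx = -177.12/312.8 = -0.566240
a = ȳ − b·x̄ = 8.02 − (-0.566240)·22.2 = 20.590537
ŷ(33) = a + b·33 = 20.590537 + (-0.566240)·33 = 1.904604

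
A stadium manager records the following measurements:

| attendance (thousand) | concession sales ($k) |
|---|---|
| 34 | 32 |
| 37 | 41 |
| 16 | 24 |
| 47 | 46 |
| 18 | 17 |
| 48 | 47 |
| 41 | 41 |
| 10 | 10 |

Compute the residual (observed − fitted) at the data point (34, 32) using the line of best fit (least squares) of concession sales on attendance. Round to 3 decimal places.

n = 8, Σx = 251, Σy = 258, Σxy = 9494, Σx² = 9399
Sxx = Σx² − (Σx)²/n = 9399 − 7875.125 = 1523.875
Sxy = Σxy − (Σx)(Σy)/n = 9494 − 8094.75 = 1399.25
b = Sxy/Sxx = 1399.25/1523.875 = 0.918218
a = ȳ − b·x̄ = 32.25 − 0.918218·31.375 = 3.440899
ŷ(34) = 3.440899 + 0.918218·34 = 34.660323
residual = y − ŷ = 32 − 34.660323 = -2.660323

-2.660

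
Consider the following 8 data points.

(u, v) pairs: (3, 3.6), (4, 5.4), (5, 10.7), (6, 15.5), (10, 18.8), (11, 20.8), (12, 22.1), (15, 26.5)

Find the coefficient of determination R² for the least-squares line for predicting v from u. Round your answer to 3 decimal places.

0.934

n = 8, Σx = 66, Σy = 123.4, Σxy = 1258.4, Σx² = 676, Σy² = 2373.6
Sxx = Σx² − (Σx)²/n = 676 − 544.5 = 131.5
Sxy = Σxy − (Σx)(Σy)/n = 1258.4 − 1018.05 = 240.35
Syy = Σy² − (Σy)²/n = 2373.6 − 1903.445 = 470.155
R² = Sxy²/(Sxx·Syy) = (240.35)²/(131.5·470.155) = 0.934375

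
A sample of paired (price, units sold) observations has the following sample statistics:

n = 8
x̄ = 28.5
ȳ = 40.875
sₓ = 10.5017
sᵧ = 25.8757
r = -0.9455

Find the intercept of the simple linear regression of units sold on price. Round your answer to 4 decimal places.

b = r · sᵧ/sₓ = -0.9455 · 25.8757/10.5017 = -2.329668
a = ȳ − b·x̄ = 40.875 − (-2.329668)·28.5 = 107.270538

107.2705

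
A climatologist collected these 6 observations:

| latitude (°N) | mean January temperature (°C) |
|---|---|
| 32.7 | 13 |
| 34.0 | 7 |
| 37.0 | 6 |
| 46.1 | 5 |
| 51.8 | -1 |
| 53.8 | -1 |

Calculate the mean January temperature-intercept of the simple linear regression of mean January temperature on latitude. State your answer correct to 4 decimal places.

n = 6, Σx = 255.4, Σy = 29, Σxy = 1010, Σx² = 11297.18
Sxx = Σx² − (Σx)²/n = 11297.18 − 10871.526667 = 425.653333
Sxy = Σxy − (Σx)(Σy)/n = 1010 − 1234.433333 = -224.433333
b = Sxy/Sxx = -224.433333/425.653333 = -0.527268
a = ȳ − b·x̄ = 4.833333 − (-0.527268)·42.566667 = 27.277370

27.2774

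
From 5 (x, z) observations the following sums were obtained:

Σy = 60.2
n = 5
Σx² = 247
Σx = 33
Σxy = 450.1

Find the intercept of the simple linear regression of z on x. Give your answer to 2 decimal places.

0.11

Sxx = Σx² − (Σx)²/n = 247 − 217.8 = 29.2
Sxy = Σxy − (Σx)(Σy)/n = 450.1 − 397.32 = 52.78
b = Sxy/Sxx = 52.78/29.2 = 1.807534
a = ȳ − b·x̄ = 12.04 − 1.807534·6.6 = 0.110274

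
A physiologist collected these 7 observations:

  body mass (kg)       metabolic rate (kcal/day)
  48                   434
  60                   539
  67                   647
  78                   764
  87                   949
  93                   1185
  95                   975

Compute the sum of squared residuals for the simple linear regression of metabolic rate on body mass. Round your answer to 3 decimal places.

36180.006

n = 7, Σx = 528, Σy = 5493, Σxy = 441506, Σx² = 41720, Σy² = 4736633
Sxx = Σx² − (Σx)²/n = 41720 − 39826.285714 = 1893.714286
Sxy = Σxy − (Σx)(Σy)/n = 441506 − 414329.142857 = 27176.857143
Syy = Σy² − (Σy)²/n = 4736633 − 4310435.571429 = 426197.428571
b = Sxy/Sxx = 27176.857143/1893.714286 = 14.351086
SSE = Syy − b·Sxy = 426197.428571 − 14.351086·27176.857143 = 36180.006337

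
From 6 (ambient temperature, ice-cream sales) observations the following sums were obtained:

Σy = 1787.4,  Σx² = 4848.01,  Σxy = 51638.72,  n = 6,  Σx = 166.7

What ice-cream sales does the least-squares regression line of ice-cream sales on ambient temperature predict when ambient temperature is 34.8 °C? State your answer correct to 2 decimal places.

Sxx = Σx² − (Σx)²/n = 4848.01 − 4631.481667 = 216.528333
Sxy = Σxy − (Σx)(Σy)/n = 51638.72 − 49659.93 = 1978.79
b = Sxy/Sxx = 1978.79/216.528333 = 9.138712
a = ȳ − b·x̄ = 297.9 − 9.138712·27.783333 = 43.996128
ŷ(34.8) = a + b·34.8 = 43.996128 + 9.138712·34.8 = 362.023293

362.02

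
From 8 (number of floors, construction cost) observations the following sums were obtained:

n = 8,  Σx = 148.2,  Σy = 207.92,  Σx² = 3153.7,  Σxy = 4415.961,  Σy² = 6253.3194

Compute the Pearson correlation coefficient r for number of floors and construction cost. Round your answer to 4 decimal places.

0.9581

Sxx = Σx² − (Σx)²/n = 3153.7 − 2745.405 = 408.295
Sxy = Σxy − (Σx)(Σy)/n = 4415.961 − 3851.718 = 564.243
Syy = Σy² − (Σy)²/n = 6253.3194 − 5403.8408 = 849.4786
r = Sxy/√(Sxx·Syy) = 564.243/√(346837.864987) = 564.243/588.929423 = 0.958083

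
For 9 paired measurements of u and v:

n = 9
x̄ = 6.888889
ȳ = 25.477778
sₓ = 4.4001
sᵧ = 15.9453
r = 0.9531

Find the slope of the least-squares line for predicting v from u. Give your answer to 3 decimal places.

b = r · sᵧ/sₓ = 0.9531 · 15.9453/4.4001 = 3.453891

3.454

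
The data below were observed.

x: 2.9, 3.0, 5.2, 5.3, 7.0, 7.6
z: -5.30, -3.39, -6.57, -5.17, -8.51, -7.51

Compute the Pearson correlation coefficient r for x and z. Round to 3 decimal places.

n = 6, Σx = 31, Σy = -36.45, Σxy = -203.751, Σx² = 179.3, Σy² = 238.2961
Sxx = Σx² − (Σx)²/n = 179.3 − 160.166667 = 19.133333
Sxy = Σxy − (Σx)(Σy)/n = -203.751 − (-188.325) = -15.426
Syy = Σy² − (Σy)²/n = 238.2961 − 221.43375 = 16.86235
r = Sxy/√(Sxx·Syy) = -15.426/√(322.632963) = -15.426/17.961987 = -0.858814

-0.859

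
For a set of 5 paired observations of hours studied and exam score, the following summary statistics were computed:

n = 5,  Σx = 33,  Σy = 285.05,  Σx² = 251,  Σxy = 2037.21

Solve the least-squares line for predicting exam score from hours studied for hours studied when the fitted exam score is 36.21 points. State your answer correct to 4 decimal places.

Sxx = Σx² − (Σx)²/n = 251 − 217.8 = 33.2
Sxy = Σxy − (Σx)(Σy)/n = 2037.21 − 1881.33 = 155.88
b = Sxy/Sxx = 155.88/33.2 = 4.695181
a = ȳ − b·x̄ = 57.01 − 4.695181·6.6 = 26.021807
Set a + b·x = 36.21: x = (36.21 − 26.021807) / 4.695181 = 2.169926

2.1699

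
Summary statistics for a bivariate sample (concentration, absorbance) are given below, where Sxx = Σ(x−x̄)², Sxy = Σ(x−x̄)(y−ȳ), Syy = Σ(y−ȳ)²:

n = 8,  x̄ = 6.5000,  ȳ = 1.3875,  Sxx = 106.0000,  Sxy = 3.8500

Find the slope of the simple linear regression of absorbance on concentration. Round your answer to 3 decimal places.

0.036

b = Sxy/Sxx = 3.85/106 = 0.036321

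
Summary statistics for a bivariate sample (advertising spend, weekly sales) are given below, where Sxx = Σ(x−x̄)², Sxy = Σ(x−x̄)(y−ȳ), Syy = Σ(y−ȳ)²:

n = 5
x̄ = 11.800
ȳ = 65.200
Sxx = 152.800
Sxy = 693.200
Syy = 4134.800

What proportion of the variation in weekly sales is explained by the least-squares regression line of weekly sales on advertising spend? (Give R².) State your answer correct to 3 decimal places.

R² = Sxy²/(Sxx·Syy) = (693.2)²/(152.8·4134.8) = 0.760570

0.761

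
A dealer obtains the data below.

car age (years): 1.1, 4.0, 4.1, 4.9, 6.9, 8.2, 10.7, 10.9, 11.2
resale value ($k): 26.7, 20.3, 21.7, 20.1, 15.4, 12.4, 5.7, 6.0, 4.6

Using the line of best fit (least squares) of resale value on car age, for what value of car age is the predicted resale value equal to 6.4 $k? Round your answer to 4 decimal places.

10.6635

n = 9, Σx = 62, Σy = 132.9, Σxy = 683.88, Σx² = 531.62
Sxx = Σx² − (Σx)²/n = 531.62 − 427.111111 = 104.508889
Sxy = Σxy − (Σx)(Σy)/n = 683.88 − 915.533333 = -231.653333
b = Sxy/Sxx = -231.653333/104.508889 = -2.216590
a = ȳ − b·x̄ = 14.766667 − (-2.216590)·6.888889 = 30.036507
Set a + b·x = 6.4: x = (6.4 − 30.036507) / (-2.216590) = 10.663456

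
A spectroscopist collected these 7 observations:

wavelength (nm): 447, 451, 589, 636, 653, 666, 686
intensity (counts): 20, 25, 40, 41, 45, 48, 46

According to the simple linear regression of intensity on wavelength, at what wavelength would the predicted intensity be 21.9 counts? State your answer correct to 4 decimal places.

440.0082

n = 7, Σx = 4128, Σy = 265, Σxy = 162760, Σx² = 2495188
Sxx = Σx² − (Σx)²/n = 2495188 − 2434340.571429 = 60847.428571
Sxy = Σxy − (Σx)(Σy)/n = 162760 − 156274.285714 = 6485.714286
b = Sxy/Sxx = 6485.714286/60847.428571 = 0.106590
a = ȳ − b·x̄ = 37.857143 − 0.106590·589.714286 = -25.000376
Set a + b·x = 21.9: x = (21.9 − (-25.000376)) / 0.106590 = 440.008167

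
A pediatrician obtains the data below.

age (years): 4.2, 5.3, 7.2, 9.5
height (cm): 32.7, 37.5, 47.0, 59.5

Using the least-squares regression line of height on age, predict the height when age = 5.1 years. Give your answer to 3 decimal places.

n = 4, Σx = 26.2, Σy = 176.7, Σxy = 1239.74, Σx² = 187.82
Sxx = Σx² − (Σx)²/n = 187.82 − 171.61 = 16.21
Sxy = Σxy − (Σx)(Σy)/n = 1239.74 − 1157.385 = 82.355
b = Sxy/Sxx = 82.355/16.21 = 5.080506
a = ȳ − b·x̄ = 44.175 − 5.080506·6.55 = 10.897687
ŷ(5.1) = a + b·5.1 = 10.897687 + 5.080506·5.1 = 36.808267

36.808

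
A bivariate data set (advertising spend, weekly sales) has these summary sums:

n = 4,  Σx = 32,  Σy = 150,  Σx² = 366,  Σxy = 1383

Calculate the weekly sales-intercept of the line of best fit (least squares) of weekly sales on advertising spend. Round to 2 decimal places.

Sxx = Σx² − (Σx)²/n = 366 − 256 = 110
Sxy = Σxy − (Σx)(Σy)/n = 1383 − 1200 = 183
b = Sxy/Sxx = 183/110 = 1.663636
a = ȳ − b·x̄ = 37.5 − 1.663636·8 = 24.190909

24.19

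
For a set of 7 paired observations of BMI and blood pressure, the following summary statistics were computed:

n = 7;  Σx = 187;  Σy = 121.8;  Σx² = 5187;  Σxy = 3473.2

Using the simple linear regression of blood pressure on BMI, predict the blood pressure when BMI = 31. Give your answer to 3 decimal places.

Sxx = Σx² − (Σx)²/n = 5187 − 4995.571429 = 191.428571
Sxy = Σxy − (Σx)(Σy)/n = 3473.2 − 3253.8 = 219.4
b = Sxy/Sxx = 219.4/191.428571 = 1.146119
a = ȳ − b·x̄ = 17.4 − 1.146119·26.714286 = -13.217761
ŷ(31) = a + b·31 = -13.217761 + 1.146119·31 = 22.311940

22.312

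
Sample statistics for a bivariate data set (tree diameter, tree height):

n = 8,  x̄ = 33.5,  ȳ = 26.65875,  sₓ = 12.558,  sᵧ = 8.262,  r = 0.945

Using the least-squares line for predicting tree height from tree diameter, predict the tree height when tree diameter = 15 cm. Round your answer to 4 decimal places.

15.1569

b = r · sᵧ/sₓ = 0.945 · 8.262/12.558 = 0.621722
a = ȳ − b·x̄ = 26.65875 − 0.621722·33.5 = 5.831049
ŷ(15) = a + b·15 = 5.831049 + 0.621722·15 = 15.156885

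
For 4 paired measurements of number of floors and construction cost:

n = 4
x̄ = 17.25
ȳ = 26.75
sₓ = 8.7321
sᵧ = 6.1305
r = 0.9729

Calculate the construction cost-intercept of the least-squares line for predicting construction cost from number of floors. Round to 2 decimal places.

14.97

b = r · sᵧ/sₓ = 0.9729 · 6.1305/8.7321 = 0.683039
a = ȳ − b·x̄ = 26.75 − 0.683039·17.25 = 14.967580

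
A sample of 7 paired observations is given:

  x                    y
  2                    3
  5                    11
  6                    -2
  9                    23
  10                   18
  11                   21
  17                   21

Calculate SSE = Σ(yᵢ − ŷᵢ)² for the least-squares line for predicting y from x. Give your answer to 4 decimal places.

n = 7, Σx = 60, Σy = 95, Σxy = 1024, Σx² = 656, Σy² = 1869
Sxx = Σx² − (Σx)²/n = 656 − 514.285714 = 141.714286
Sxy = Σxy − (Σx)(Σy)/n = 1024 − 814.285714 = 209.714286
Syy = Σy² − (Σy)²/n = 1869 − 1289.285714 = 579.714286
b = Sxy/Sxx = 209.714286/141.714286 = 1.479839
SSE = Syy − b·Sxy = 579.714286 − 1.479839·209.714286 = 269.370968

269.3710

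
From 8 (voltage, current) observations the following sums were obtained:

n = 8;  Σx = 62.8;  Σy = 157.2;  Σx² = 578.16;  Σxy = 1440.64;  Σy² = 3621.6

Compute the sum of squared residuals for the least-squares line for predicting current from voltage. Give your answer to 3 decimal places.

31.425

Sxx = Σx² − (Σx)²/n = 578.16 − 492.98 = 85.18
Sxy = Σxy − (Σx)(Σy)/n = 1440.64 − 1234.02 = 206.62
Syy = Σy² − (Σy)²/n = 3621.6 − 3088.98 = 532.62
b = Sxy/Sxx = 206.62/85.18 = 2.425687
SSE = Syy − b·Sxy = 532.62 − 2.425687·206.62 = 31.424597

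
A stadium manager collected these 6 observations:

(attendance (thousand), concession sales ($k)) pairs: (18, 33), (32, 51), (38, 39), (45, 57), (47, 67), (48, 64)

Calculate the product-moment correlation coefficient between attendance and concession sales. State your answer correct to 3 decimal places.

0.861

n = 6, Σx = 228, Σy = 311, Σxy = 12494, Σx² = 9330, Σy² = 17045
Sxx = Σx² − (Σx)²/n = 9330 − 8664 = 666
Sxy = Σxy − (Σx)(Σy)/n = 12494 − 11818 = 676
Syy = Σy² − (Σy)²/n = 17045 − 16120.166667 = 924.833333
r = Sxy/√(Sxx·Syy) = 676/√(615939) = 676/784.817813 = 0.861346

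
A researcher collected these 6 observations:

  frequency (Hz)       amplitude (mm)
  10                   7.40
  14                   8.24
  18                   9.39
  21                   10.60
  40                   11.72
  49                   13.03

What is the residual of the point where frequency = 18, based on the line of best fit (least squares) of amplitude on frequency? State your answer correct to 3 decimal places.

n = 6, Σx = 152, Σy = 60.38, Σxy = 1688.25, Σx² = 5062
Sxx = Σx² − (Σx)²/n = 5062 − 3850.666667 = 1211.333333
Sxy = Σxy − (Σx)(Σy)/n = 1688.25 − 1529.626667 = 158.623333
b = Sxy/Sxx = 158.623333/1211.333333 = 0.130949
a = ȳ − b·x̄ = 10.063333 − 0.130949·25.333333 = 6.745949
ŷ(18) = 6.745949 + 0.130949·18 = 9.103038
residual = y − ŷ = 9.39 − 9.103038 = 0.286962

0.287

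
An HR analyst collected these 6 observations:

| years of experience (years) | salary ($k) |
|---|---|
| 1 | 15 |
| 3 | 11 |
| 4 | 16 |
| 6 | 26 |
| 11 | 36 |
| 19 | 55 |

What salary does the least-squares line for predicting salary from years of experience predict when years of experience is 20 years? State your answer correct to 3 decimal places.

57.575

n = 6, Σx = 44, Σy = 159, Σxy = 1709, Σx² = 544
Sxx = Σx² − (Σx)²/n = 544 − 322.666667 = 221.333333
Sxy = Σxy − (Σx)(Σy)/n = 1709 − 1166 = 543
b = Sxy/Sxx = 543/221.333333 = 2.453313
a = ȳ − b·x̄ = 26.5 − 2.453313·7.333333 = 8.509036
ŷ(20) = a + b·20 = 8.509036 + 2.453313·20 = 57.575301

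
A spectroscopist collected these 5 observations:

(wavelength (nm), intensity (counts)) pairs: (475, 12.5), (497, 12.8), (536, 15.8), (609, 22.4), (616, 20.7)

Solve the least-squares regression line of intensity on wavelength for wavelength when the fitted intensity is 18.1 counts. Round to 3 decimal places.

564.785

n = 5, Σx = 2733, Σy = 84.2, Σxy = 47160.7, Σx² = 1510267
Sxx = Σx² − (Σx)²/n = 1510267 − 1493857.8 = 16409.2
Sxy = Σxy − (Σx)(Σy)/n = 47160.7 − 46023.72 = 1136.98
b = Sxy/Sxx = 1136.98/16409.2 = 0.069289
a = ȳ − b·x̄ = 16.84 − 0.069289·546.6 = -21.033465
Set a + b·x = 18.1: x = (18.1 − (-21.033465)) / 0.069289 = 564.784658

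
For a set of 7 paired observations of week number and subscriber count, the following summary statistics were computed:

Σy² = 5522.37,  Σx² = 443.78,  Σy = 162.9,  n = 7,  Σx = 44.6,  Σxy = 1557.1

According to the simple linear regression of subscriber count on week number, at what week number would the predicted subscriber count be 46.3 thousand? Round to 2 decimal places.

13.45

Sxx = Σx² − (Σx)²/n = 443.78 − 284.165714 = 159.614286
Sxy = Σxy − (Σx)(Σy)/n = 1557.1 − 1037.905714 = 519.194286
b = Sxy/Sxx = 519.194286/159.614286 = 3.252806
a = ȳ − b·x̄ = 23.271429 − 3.252806·6.371429 = 2.546408
Set a + b·x = 46.3: x = (46.3 − 2.546408) / 3.252806 = 13.451031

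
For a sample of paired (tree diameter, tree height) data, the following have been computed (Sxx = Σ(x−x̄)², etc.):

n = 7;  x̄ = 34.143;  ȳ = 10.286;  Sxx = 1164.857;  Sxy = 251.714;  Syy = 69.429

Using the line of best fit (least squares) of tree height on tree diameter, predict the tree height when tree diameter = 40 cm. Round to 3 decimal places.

11.552

b = Sxy/Sxx = 251.714/1164.857 = 0.216090
a = ȳ − b·x̄ = 10.286 − 0.216090·34.143 = 2.908038
ŷ(40) = a + b·40 = 2.908038 + 0.216090·40 = 11.551639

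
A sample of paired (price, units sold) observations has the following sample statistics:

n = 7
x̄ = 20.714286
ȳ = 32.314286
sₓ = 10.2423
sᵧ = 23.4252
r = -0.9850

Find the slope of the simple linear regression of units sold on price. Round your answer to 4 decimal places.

b = r · sᵧ/sₓ = -0.985 · 23.4252/10.2423 = -2.252797

-2.2528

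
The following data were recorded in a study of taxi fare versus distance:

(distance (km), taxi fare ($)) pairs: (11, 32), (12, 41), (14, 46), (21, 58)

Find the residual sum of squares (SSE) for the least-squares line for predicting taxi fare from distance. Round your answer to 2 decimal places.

33.73

n = 4, Σx = 58, Σy = 177, Σxy = 2706, Σx² = 902, Σy² = 8185
Sxx = Σx² − (Σx)²/n = 902 − 841 = 61
Sxy = Σxy − (Σx)(Σy)/n = 2706 − 2566.5 = 139.5
Syy = Σy² − (Σy)²/n = 8185 − 7832.25 = 352.75
b = Sxy/Sxx = 139.5/61 = 2.286885
SSE = Syy − b·Sxy = 352.75 − 2.286885·139.5 = 33.729508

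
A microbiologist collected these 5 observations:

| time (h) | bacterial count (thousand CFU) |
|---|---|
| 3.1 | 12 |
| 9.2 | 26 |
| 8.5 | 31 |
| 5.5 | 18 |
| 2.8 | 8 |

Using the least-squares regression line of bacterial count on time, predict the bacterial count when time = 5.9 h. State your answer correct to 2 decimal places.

19.25

n = 5, Σx = 29.1, Σy = 95, Σxy = 661.3, Σx² = 204.59
Sxx = Σx² − (Σx)²/n = 204.59 − 169.362 = 35.228
Sxy = Σxy − (Σx)(Σy)/n = 661.3 − 552.9 = 108.4
b = Sxy/Sxx = 108.4/35.228 = 3.077098
a = ȳ − b·x̄ = 19 − 3.077098·5.82 = 1.091291
ŷ(5.9) = a + b·5.9 = 1.091291 + 3.077098·5.9 = 19.246168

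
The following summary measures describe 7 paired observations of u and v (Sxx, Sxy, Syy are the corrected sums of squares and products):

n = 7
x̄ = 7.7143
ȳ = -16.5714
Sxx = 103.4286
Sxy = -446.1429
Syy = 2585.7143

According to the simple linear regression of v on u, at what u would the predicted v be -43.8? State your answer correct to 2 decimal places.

14.03

b = Sxy/Sxx = -446.1429/103.4286 = -4.313535
a = ȳ − b·x̄ = -16.5714 − (-4.313535)·7.7143 = 16.704504
Set a + b·x = -43.8: x = (-43.8 − 16.704504) / (-4.313535) = 14.026663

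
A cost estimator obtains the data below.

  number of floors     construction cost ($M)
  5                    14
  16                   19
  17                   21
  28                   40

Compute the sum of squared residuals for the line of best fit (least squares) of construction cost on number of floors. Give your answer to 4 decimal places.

49.3774

n = 4, Σx = 66, Σy = 94, Σxy = 1851, Σx² = 1354, Σy² = 2598
Sxx = Σx² − (Σx)²/n = 1354 − 1089 = 265
Sxy = Σxy − (Σx)(Σy)/n = 1851 − 1551 = 300
Syy = Σy² − (Σy)²/n = 2598 − 2209 = 389
b = Sxy/Sxx = 300/265 = 1.132075
SSE = Syy − b·Sxy = 389 − 1.132075·300 = 49.377358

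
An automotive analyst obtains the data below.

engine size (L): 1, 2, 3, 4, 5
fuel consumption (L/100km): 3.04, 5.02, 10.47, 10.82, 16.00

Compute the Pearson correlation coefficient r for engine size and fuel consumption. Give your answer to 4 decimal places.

n = 5, Σx = 15, Σy = 45.35, Σxy = 167.77, Σx² = 55, Σy² = 517.1353
Sxx = Σx² − (Σx)²/n = 55 − 45 = 10
Sxy = Σxy − (Σx)(Σy)/n = 167.77 − 136.05 = 31.72
Syy = Σy² − (Σy)²/n = 517.1353 − 411.3245 = 105.8108
r = Sxy/√(Sxx·Syy) = 31.72/√(1058.108) = 31.72/32.528572 = 0.975143

0.9751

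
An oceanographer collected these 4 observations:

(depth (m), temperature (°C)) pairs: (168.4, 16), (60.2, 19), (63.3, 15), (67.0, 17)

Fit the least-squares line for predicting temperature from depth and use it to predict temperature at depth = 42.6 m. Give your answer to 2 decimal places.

17.23

n = 4, Σx = 358.9, Σy = 67, Σxy = 5926.7, Σx² = 40478.49
Sxx = Σx² − (Σx)²/n = 40478.49 − 32202.3025 = 8276.1875
Sxy = Σxy − (Σx)(Σy)/n = 5926.7 − 6011.575 = -84.875
b = Sxy/Sxx = -84.875/8276.1875 = -0.010255
a = ȳ − b·x̄ = 16.75 − (-0.010255)·89.725 = 17.670159
ŷ(42.6) = a + b·42.6 = 17.670159 + (-0.010255)·42.6 = 17.233282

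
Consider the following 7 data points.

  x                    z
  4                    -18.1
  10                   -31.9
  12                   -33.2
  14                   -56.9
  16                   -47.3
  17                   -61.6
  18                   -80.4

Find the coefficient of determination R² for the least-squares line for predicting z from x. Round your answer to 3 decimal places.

n = 7, Σx = 91, Σy = -329.4, Σxy = -4837.6, Σx² = 1325, Σy² = 18181.08
Sxx = Σx² − (Σx)²/n = 1325 − 1183 = 142
Sxy = Σxy − (Σx)(Σy)/n = -4837.6 − (-4282.2) = -555.4
Syy = Σy² − (Σy)²/n = 18181.08 − 15500.622857 = 2680.457143
R² = Sxy²/(Sxx·Syy) = (-555.4)²/(142·2680.457143) = 0.810428

0.810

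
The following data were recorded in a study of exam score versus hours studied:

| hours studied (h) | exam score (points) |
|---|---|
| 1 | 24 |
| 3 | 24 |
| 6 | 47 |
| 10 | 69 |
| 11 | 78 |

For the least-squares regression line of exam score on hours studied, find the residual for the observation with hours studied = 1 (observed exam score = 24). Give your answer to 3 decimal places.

n = 5, Σx = 31, Σy = 242, Σxy = 1926, Σx² = 267
Sxx = Σx² − (Σx)²/n = 267 − 192.2 = 74.8
Sxy = Σxy − (Σx)(Σy)/n = 1926 − 1500.4 = 425.6
b = Sxy/Sxx = 425.6/74.8 = 5.689840
a = ȳ − b·x̄ = 48.4 − 5.689840·6.2 = 13.122995
ŷ(1) = 13.122995 + 5.689840·1 = 18.812834
residual = y − ŷ = 24 − 18.812834 = 5.187166

5.187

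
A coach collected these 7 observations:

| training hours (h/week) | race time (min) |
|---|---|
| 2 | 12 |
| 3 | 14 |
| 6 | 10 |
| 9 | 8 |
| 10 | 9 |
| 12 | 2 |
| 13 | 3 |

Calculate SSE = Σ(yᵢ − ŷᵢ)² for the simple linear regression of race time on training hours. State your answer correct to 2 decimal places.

18.52

n = 7, Σx = 55, Σy = 58, Σxy = 351, Σx² = 543, Σy² = 598
Sxx = Σx² − (Σx)²/n = 543 − 432.142857 = 110.857143
Sxy = Σxy − (Σx)(Σy)/n = 351 − 455.714286 = -104.714286
Syy = Σy² − (Σy)²/n = 598 − 480.571429 = 117.428571
b = Sxy/Sxx = -104.714286/110.857143 = -0.944588
SSE = Syy − b·Sxy = 117.428571 − (-0.944588)·(-104.714286) = 18.516753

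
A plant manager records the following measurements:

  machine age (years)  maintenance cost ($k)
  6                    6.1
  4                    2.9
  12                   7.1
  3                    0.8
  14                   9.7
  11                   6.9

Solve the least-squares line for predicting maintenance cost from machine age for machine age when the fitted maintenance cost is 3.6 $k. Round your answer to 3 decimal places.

n = 6, Σx = 50, Σy = 33.5, Σxy = 347.5, Σx² = 522
Sxx = Σx² − (Σx)²/n = 522 − 416.666667 = 105.333333
Sxy = Σxy − (Σx)(Σy)/n = 347.5 − 279.166667 = 68.333333
b = Sxy/Sxx = 68.333333/105.333333 = 0.648734
a = ȳ − b·x̄ = 5.583333 − 0.648734·8.333333 = 0.177215
Set a + b·x = 3.6: x = (3.6 − 0.177215) / 0.648734 = 5.276098

5.276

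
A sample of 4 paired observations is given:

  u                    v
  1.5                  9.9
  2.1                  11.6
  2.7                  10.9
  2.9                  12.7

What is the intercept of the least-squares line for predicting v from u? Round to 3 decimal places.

7.940

n = 4, Σx = 9.2, Σy = 45.1, Σxy = 105.47, Σx² = 22.36
Sxx = Σx² − (Σx)²/n = 22.36 − 21.16 = 1.2
Sxy = Σxy − (Σx)(Σy)/n = 105.47 − 103.73 = 1.74
b = Sxy/Sxx = 1.74/1.2 = 1.45
a = ȳ − b·x̄ = 11.275 − 1.45·2.3 = 7.94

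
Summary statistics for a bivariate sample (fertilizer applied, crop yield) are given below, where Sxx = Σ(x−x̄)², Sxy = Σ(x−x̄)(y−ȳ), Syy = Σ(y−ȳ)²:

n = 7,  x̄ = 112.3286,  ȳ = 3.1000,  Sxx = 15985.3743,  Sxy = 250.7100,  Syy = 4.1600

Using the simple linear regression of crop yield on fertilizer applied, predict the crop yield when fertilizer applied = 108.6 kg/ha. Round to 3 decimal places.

3.042

b = Sxy/Sxx = 250.71/15985.3743 = 0.015684
a = ȳ − b·x̄ = 3.1 − 0.015684·112.3286 = 1.338271
ŷ(108.6) = a + b·108.6 = 1.338271 + 0.015684·108.6 = 3.041522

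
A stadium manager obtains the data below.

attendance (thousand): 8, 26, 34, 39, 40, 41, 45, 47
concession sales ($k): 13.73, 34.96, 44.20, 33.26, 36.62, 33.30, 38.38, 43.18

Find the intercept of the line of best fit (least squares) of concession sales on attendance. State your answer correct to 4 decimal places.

n = 8, Σx = 280, Σy = 277.63, Σxy = 10405.4, Σx² = 10932
Sxx = Σx² − (Σx)²/n = 10932 − 9800 = 1132
Sxy = Σxy − (Σx)(Σy)/n = 10405.4 − 9717.05 = 688.35
b = Sxy/Sxx = 688.35/1132 = 0.608083
a = ȳ − b·x̄ = 34.70375 − 0.608083·35 = 13.420844

13.4208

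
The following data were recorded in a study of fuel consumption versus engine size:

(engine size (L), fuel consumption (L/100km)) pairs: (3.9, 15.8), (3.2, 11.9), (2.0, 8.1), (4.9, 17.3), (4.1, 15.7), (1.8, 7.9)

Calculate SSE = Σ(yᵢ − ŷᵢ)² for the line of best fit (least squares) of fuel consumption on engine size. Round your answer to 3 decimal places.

2.180

n = 6, Σx = 19.9, Σy = 76.7, Σxy = 279.26, Σx² = 73.51, Σy² = 1065.05
Sxx = Σx² − (Σx)²/n = 73.51 − 66.001667 = 7.508333
Sxy = Σxy − (Σx)(Σy)/n = 279.26 − 254.388333 = 24.871667
Syy = Σy² − (Σy)²/n = 1065.05 − 980.481667 = 84.568333
b = Sxy/Sxx = 24.871667/7.508333 = 3.312542
SSE = Syy − b·Sxy = 84.568333 − 3.312542·24.871667 = 2.179902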